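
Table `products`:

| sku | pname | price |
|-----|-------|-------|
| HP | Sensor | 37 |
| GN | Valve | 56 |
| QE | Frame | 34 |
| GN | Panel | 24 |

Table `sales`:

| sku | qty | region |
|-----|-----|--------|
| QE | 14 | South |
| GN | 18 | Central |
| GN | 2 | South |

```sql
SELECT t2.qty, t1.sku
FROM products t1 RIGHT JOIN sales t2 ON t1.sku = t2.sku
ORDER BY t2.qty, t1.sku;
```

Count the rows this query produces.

5

RIGHT JOIN keeps every row from `sales`; unmatched rows get NULL for `products`'s columns.
Matching on t1.sku = t2.sku.
- t1 (sku=HP) has no partner in t2.
- t1 (sku=GN) pairs with 2 row(s) of t2.
- t1 (sku=QE) pairs with 1 row(s) of t2.
- t1 (sku=GN) pairs with 2 row(s) of t2.
- every t2 row matched at least one t1 row.
Total: 5 rows.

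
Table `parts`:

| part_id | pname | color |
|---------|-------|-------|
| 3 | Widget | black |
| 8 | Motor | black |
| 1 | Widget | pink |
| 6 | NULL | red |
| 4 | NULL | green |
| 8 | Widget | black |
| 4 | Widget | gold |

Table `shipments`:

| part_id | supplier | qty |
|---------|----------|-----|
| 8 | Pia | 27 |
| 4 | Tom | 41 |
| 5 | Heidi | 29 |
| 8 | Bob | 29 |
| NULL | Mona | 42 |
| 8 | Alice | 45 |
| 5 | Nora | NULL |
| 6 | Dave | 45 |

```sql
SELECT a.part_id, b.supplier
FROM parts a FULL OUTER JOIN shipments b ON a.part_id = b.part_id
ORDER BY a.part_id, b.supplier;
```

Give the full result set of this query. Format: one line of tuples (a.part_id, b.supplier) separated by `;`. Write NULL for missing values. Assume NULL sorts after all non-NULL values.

(1, NULL); (3, NULL); (4, Tom); (4, Tom); (6, Dave); (8, Alice); (8, Alice); (8, Bob); (8, Bob); (8, Pia); (8, Pia); (NULL, Heidi); (NULL, Mona); (NULL, Nora)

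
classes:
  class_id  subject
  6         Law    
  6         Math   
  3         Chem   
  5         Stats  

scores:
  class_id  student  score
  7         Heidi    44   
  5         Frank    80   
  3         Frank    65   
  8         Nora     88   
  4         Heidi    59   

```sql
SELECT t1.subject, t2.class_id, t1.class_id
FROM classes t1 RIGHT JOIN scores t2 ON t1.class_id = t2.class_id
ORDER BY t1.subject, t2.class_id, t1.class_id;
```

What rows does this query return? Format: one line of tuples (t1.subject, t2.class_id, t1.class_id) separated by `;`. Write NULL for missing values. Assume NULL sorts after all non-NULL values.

RIGHT JOIN keeps every row from `scores`; unmatched rows get NULL for `classes`'s columns.
Matching on t1.class_id = t2.class_id.
Matched pairs: 2; unmatched t2 rows kept: 3.

(Chem, 3, 3); (Stats, 5, 5); (NULL, 4, NULL); (NULL, 7, NULL); (NULL, 8, NULL)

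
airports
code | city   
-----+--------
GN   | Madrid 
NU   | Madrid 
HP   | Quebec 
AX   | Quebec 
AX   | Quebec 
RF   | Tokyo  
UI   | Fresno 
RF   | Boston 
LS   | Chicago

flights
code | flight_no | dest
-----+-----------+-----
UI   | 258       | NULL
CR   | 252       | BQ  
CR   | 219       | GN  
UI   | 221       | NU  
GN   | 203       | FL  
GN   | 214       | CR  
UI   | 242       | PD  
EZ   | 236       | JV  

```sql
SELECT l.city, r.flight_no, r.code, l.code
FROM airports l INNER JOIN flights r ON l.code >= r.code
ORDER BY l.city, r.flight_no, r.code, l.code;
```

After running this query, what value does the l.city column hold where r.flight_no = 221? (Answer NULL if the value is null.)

Fresno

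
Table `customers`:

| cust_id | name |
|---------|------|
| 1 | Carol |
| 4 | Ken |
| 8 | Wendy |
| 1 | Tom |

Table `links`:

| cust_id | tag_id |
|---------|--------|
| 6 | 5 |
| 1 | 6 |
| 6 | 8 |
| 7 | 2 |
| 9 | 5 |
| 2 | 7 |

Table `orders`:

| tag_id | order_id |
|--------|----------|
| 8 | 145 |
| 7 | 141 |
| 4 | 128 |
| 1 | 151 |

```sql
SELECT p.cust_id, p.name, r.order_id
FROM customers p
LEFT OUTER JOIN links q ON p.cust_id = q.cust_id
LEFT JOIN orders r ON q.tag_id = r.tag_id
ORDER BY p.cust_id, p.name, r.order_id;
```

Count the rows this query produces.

4

Step 1 — p LEFT JOIN q on cust_id → 4 row(s).
Then LEFT JOIN `orders r` on tag_id: each of those 4 rows is kept; rows whose q.tag_id has no match in r get NULL for r's columns.
Result: 4 row(s).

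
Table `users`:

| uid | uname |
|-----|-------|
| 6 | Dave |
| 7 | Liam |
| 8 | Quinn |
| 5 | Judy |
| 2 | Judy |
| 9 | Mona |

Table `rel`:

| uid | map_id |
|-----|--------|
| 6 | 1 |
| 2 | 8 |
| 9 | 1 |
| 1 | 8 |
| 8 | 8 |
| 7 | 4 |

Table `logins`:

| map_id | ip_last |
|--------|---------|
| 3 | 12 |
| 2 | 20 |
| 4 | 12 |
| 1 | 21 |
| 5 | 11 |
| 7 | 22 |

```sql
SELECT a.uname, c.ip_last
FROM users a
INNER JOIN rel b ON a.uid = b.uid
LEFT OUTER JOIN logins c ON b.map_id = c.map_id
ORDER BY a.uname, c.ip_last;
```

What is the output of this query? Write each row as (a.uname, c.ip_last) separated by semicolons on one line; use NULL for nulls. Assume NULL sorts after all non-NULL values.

Step 1 — a INNER JOIN b on uid → 5 row(s).
Then LEFT JOIN `logins c` on map_id: each of those 5 rows is kept; rows whose b.map_id has no match in c get NULL for c's columns.

(Dave, 21); (Judy, NULL); (Liam, 12); (Mona, 21); (Quinn, NULL)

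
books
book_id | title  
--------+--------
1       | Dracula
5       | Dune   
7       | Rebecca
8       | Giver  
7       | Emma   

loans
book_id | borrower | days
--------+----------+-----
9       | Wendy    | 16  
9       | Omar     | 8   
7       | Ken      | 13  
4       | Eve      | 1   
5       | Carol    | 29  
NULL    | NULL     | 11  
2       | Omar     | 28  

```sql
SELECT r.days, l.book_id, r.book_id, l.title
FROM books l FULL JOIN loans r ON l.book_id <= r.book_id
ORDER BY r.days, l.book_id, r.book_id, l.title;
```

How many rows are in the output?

19

FULL OUTER JOIN keeps every row from both sides; unmatched rows get NULL for the other side's columns.
Matching on l.book_id <= r.book_id. A NULL in a compared column never satisfies the condition.
- book_id=1: 6 matching r row(s), so 6 row(s) emitted.
- book_id=5: 4 matching r row(s), so 4 row(s) emitted.
- book_id=7: 3 matching r row(s), so 3 row(s) emitted.
- book_id=8: 2 matching r row(s), so 2 row(s) emitted.
- book_id=7: 3 matching r row(s), so 3 row(s) emitted.
- plus 1 unmatched r row(s), each kept with NULL l columns.
Total: 18 matched + 1 padded = 19 rows.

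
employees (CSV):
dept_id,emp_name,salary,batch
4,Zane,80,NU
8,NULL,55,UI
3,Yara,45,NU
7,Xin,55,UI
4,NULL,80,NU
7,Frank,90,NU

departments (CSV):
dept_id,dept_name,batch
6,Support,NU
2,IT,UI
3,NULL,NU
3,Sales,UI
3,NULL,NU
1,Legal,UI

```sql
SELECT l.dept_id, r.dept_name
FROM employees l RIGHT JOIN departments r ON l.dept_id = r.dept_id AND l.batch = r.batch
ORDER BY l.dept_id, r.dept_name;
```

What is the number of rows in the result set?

RIGHT JOIN keeps every row from `departments`; unmatched rows get NULL for `employees`'s columns.
Matching on l.dept_id = r.dept_id AND l.batch = r.batch.
- l (dept_id=4, batch=NU) has no partner in r.
- l (dept_id=8, batch=UI) has no partner in r.
- l (dept_id=3, batch=NU) pairs with 2 row(s) of r.
- l (dept_id=7, batch=UI) has no partner in r.
- l (dept_id=4, batch=NU) has no partner in r.
- l (dept_id=7, batch=NU) has no partner in r.
- 4 row(s) from r found no l partner → padded with NULL.
Total: 2 matched + 4 padded = 6 rows.

6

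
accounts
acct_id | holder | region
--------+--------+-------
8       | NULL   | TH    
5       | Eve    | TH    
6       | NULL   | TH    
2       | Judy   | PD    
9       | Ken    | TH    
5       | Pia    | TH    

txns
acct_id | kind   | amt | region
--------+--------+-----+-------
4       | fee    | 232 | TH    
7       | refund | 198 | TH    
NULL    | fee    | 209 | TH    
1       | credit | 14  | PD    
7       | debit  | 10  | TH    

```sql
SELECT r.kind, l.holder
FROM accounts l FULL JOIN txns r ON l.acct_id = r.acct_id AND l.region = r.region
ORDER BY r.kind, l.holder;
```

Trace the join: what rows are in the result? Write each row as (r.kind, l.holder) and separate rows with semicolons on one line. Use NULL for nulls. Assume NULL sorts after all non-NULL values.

FULL OUTER JOIN keeps every row from both sides; unmatched rows get NULL for the other side's columns.
Matching on l.acct_id = r.acct_id AND l.region = r.region. A NULL in a compared column never satisfies the condition.
Matched pairs: 0; unmatched l rows kept: 6; unmatched r rows kept: 5.

(credit, NULL); (debit, NULL); (fee, NULL); (fee, NULL); (refund, NULL); (NULL, Eve); (NULL, Judy); (NULL, Ken); (NULL, Pia); (NULL, NULL); (NULL, NULL)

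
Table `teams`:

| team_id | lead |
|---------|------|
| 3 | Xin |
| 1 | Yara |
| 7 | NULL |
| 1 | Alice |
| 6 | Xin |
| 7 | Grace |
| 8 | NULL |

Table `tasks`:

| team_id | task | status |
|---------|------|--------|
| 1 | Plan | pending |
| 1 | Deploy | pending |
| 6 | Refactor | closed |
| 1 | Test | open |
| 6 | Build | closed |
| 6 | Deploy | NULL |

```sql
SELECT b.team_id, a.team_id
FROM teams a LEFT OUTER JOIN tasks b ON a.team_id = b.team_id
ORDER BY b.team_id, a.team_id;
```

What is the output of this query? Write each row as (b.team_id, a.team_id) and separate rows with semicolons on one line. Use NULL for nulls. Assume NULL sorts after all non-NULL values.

LEFT JOIN keeps every row from `teams`; unmatched rows get NULL for `tasks`'s columns.
Matching on a.team_id = b.team_id.
- a (team_id=3) has no partner → padded with NULL.
- a (team_id=1) pairs with 3 row(s) of b.
- a (team_id=7) has no partner → padded with NULL.
- a (team_id=1) pairs with 3 row(s) of b.
- a (team_id=6) pairs with 3 row(s) of b.
- a (team_id=7) has no partner → padded with NULL.
- a (team_id=8) has no partner → padded with NULL.

(1, 1); (1, 1); (1, 1); (1, 1); (1, 1); (1, 1); (6, 6); (6, 6); (6, 6); (NULL, 3); (NULL, 7); (NULL, 7); (NULL, 8)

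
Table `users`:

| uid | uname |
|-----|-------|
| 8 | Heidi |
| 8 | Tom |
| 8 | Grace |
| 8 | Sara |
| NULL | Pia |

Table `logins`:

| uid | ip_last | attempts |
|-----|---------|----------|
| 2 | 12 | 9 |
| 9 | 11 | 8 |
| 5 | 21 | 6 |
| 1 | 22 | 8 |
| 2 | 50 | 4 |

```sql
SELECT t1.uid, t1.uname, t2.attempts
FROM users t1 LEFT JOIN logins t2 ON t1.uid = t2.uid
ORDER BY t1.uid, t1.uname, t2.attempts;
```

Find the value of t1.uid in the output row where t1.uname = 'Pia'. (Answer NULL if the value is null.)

LEFT JOIN keeps every row from `users`; unmatched rows get NULL for `logins`'s columns.
Matching on t1.uid = t2.uid. A NULL in a compared column never satisfies the condition.
Matched pairs: 0; unmatched t1 rows kept: 5.

NULL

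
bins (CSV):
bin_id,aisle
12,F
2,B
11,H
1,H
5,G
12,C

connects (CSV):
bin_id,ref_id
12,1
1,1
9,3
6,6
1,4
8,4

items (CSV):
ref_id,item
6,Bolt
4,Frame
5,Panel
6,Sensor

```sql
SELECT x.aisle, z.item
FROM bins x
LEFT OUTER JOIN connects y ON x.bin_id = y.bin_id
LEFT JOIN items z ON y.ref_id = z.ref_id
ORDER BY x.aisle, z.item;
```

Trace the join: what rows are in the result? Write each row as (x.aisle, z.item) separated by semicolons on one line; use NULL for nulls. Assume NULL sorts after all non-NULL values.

Evaluate left to right. First `bins x LEFT JOIN connects y` on bin_id: 7 row(s).
Then LEFT JOIN `items z` on ref_id: each of those 7 rows is kept; rows whose y.ref_id has no match in z get NULL for z's columns.

(B, NULL); (C, NULL); (F, NULL); (G, NULL); (H, Frame); (H, NULL); (H, NULL)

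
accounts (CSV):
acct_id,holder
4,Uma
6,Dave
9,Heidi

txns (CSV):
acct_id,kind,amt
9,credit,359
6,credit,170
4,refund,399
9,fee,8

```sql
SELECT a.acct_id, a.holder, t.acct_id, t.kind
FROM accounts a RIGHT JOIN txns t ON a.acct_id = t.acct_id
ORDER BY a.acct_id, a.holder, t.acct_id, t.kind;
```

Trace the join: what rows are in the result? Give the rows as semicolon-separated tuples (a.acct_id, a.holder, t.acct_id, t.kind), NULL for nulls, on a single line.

(4, Uma, 4, refund); (6, Dave, 6, credit); (9, Heidi, 9, credit); (9, Heidi, 9, fee)

RIGHT JOIN keeps every row from `txns`; unmatched rows get NULL for `accounts`'s columns.
Matching on a.acct_id = t.acct_id.
- acct_id=4: 1 matching t row(s), so 1 row(s) emitted.
- acct_id=6: 1 matching t row(s), so 1 row(s) emitted.
- acct_id=9: 2 matching t row(s), so 2 row(s) emitted.
- every t row matched at least one a row.
After projecting and ordering:
a.acct_id | a.holder | t.acct_id | t.kind
4 | Uma | 4 | refund
6 | Dave | 6 | credit
9 | Heidi | 9 | credit
9 | Heidi | 9 | fee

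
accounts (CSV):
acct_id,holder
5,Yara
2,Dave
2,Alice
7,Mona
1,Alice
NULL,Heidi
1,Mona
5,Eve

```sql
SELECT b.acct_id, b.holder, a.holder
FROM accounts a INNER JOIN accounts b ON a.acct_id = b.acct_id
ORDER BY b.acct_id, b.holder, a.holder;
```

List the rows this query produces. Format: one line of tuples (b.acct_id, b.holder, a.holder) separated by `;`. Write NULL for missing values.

(1, Alice, Alice); (1, Alice, Mona); (1, Mona, Alice); (1, Mona, Mona); (2, Alice, Alice); (2, Alice, Dave); (2, Dave, Alice); (2, Dave, Dave); (5, Eve, Eve); (5, Eve, Yara); (5, Yara, Eve); (5, Yara, Yara); (7, Mona, Mona)

INNER JOIN keeps only pairs where the ON condition holds.
Matching on a.acct_id = b.acct_id. A NULL in a compared column never satisfies the condition.
- a row (acct_id=5): matches 2 b row(s) → 2 output row(s).
- a row (acct_id=2): matches 2 b row(s) → 2 output row(s).
- a row (acct_id=2): matches 2 b row(s) → 2 output row(s).
- a row (acct_id=7): matches 1 b row(s) → 1 output row(s).
- a row (acct_id=1): matches 2 b row(s) → 2 output row(s).
- a row (acct_id=NULL): no match → dropped.
- a row (acct_id=1): matches 2 b row(s) → 2 output row(s).
- a row (acct_id=5): matches 2 b row(s) → 2 output row(s).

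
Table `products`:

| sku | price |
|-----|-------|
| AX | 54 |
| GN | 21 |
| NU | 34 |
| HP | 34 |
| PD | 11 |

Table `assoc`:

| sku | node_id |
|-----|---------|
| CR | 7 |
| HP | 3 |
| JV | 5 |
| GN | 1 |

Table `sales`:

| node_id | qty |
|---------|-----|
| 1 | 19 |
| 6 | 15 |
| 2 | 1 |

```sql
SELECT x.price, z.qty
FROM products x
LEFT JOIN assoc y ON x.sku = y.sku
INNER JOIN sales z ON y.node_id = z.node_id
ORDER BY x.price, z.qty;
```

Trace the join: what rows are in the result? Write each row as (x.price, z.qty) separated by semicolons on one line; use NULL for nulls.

Step 1 — x LEFT JOIN y on sku → 5 row(s).
Then INNER JOIN `sales z` on node_id: keep only rows whose y.node_id appears in z.

(21, 19)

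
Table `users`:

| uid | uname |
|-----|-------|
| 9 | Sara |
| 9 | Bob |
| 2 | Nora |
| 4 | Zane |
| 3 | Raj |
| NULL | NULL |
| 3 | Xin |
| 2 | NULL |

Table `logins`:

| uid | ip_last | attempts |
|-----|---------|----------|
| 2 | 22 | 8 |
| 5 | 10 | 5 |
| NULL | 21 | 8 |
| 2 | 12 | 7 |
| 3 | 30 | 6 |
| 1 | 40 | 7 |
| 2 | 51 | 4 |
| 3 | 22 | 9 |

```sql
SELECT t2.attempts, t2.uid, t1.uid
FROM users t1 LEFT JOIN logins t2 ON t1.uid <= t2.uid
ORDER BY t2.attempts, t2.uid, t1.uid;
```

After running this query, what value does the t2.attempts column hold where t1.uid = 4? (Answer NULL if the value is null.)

5

LEFT JOIN keeps every row from `users`; unmatched rows get NULL for `logins`'s columns.
Matching on t1.uid <= t2.uid. A NULL in a compared column never satisfies the condition.
Matched pairs: 19; unmatched t1 rows kept: 3.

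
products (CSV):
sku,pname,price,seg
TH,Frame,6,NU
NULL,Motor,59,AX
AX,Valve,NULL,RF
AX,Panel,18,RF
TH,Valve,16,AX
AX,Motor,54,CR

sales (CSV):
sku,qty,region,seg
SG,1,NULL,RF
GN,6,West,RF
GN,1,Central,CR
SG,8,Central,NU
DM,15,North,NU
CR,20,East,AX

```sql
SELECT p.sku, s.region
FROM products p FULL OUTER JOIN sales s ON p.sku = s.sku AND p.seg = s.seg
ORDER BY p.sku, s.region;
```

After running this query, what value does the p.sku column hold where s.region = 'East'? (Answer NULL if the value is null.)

FULL OUTER JOIN keeps every row from both sides; unmatched rows get NULL for the other side's columns.
Matching on p.sku = s.sku AND p.seg = s.seg. A NULL in a compared column never satisfies the condition.
Matched pairs: 0; unmatched p rows kept: 6; unmatched s rows kept: 6.

NULL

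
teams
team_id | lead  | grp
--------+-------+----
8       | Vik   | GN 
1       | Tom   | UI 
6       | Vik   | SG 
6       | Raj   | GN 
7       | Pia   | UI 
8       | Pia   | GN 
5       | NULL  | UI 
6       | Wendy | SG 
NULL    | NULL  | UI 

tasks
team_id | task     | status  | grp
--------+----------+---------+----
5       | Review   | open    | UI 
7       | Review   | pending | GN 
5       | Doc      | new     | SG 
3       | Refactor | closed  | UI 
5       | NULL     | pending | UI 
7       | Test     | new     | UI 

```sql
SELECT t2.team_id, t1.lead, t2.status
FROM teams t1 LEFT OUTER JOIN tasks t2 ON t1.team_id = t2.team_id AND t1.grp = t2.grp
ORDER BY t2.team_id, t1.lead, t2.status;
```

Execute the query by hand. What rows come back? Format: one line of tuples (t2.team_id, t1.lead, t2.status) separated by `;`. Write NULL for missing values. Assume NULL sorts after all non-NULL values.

(5, NULL, open); (5, NULL, pending); (7, Pia, new); (NULL, Pia, NULL); (NULL, Raj, NULL); (NULL, Tom, NULL); (NULL, Vik, NULL); (NULL, Vik, NULL); (NULL, Wendy, NULL); (NULL, NULL, NULL)

LEFT JOIN keeps every row from `teams`; unmatched rows get NULL for `tasks`'s columns.
Matching on t1.team_id = t2.team_id AND t1.grp = t2.grp. A NULL in a compared column never satisfies the condition.
- t1 row (team_id=8, grp=GN): no match → kept, t2 columns NULL.
- t1 row (team_id=1, grp=UI): no match → kept, t2 columns NULL.
- t1 row (team_id=6, grp=SG): no match → kept, t2 columns NULL.
- t1 row (team_id=6, grp=GN): no match → kept, t2 columns NULL.
- t1 row (team_id=7, grp=UI): matches 1 t2 row(s) → 1 output row(s).
- t1 row (team_id=8, grp=GN): no match → kept, t2 columns NULL.
- t1 row (team_id=5, grp=UI): matches 2 t2 row(s) → 2 output row(s).
- t1 row (team_id=6, grp=SG): no match → kept, t2 columns NULL.
- t1 row (team_id=NULL, grp=UI): no match → kept, t2 columns NULL.
After projecting and ordering:
t2.team_id | t1.lead | t2.status
5 | NULL | open
5 | NULL | pending
7 | Pia | new
NULL | Pia | NULL
NULL | Raj | NULL
NULL | Tom | NULL
NULL | Vik | NULL
NULL | Vik | NULL
NULL | Wendy | NULL
NULL | NULL | NULL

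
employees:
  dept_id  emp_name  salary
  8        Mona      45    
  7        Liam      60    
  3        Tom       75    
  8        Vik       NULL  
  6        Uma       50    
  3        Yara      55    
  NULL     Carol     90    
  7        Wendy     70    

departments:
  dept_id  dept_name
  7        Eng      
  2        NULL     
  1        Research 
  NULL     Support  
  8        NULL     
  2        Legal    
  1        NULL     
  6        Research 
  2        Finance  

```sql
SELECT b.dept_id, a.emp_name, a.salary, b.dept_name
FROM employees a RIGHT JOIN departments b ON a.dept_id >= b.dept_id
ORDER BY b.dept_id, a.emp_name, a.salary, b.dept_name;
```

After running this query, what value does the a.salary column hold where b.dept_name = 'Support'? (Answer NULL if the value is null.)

RIGHT JOIN keeps every row from `departments`; unmatched rows get NULL for `employees`'s columns.
Matching on a.dept_id >= b.dept_id. A NULL in a compared column never satisfies the condition.
Matched pairs: 46; unmatched b rows kept: 1.

NULL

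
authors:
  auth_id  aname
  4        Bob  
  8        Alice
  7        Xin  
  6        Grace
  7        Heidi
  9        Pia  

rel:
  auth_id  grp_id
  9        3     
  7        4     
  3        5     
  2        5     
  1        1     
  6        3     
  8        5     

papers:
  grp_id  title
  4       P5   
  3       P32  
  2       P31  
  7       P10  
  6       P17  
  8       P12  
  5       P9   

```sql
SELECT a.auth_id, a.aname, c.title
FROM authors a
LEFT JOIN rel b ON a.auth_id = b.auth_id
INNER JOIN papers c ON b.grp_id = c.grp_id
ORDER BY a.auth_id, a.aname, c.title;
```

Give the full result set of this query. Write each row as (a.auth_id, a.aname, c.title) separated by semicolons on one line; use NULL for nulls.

Evaluate left to right. First `authors a LEFT JOIN rel b` on auth_id: 6 row(s).
Then INNER JOIN `papers c` on grp_id: keep only rows whose b.grp_id appears in c.

(6, Grace, P32); (7, Heidi, P5); (7, Xin, P5); (8, Alice, P9); (9, Pia, P32)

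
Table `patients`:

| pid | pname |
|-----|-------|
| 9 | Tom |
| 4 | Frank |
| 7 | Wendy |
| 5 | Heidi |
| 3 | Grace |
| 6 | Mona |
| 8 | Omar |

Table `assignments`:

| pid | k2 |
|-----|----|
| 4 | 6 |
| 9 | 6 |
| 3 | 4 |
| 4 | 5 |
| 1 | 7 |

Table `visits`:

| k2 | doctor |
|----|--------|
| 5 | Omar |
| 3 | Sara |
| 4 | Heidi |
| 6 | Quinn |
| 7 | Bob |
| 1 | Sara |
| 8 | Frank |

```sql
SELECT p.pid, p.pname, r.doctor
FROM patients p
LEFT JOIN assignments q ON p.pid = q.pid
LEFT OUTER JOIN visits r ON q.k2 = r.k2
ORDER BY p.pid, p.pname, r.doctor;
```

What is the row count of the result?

Joins associate left-to-right: patients LEFT JOIN assignments on pid gives 8 intermediate row(s).
Then LEFT JOIN `visits r` on k2: each of those 8 rows is kept; rows whose q.k2 has no match in r get NULL for r's columns.
Result: 8 row(s).

8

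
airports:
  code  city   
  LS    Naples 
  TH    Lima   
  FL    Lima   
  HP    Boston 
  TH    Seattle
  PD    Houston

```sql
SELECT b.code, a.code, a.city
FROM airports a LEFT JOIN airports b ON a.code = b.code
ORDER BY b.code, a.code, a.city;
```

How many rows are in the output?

8

LEFT JOIN keeps every row from `airports a`; unmatched rows get NULL for `airports b`'s columns.
Matching on a.code = b.code.
- a row (code=LS): matches 1 b row(s) → 1 output row(s).
- a row (code=TH): matches 2 b row(s) → 2 output row(s).
- a row (code=FL): matches 1 b row(s) → 1 output row(s).
- a row (code=HP): matches 1 b row(s) → 1 output row(s).
- a row (code=TH): matches 2 b row(s) → 2 output row(s).
- a row (code=PD): matches 1 b row(s) → 1 output row(s).
Total: 8 rows.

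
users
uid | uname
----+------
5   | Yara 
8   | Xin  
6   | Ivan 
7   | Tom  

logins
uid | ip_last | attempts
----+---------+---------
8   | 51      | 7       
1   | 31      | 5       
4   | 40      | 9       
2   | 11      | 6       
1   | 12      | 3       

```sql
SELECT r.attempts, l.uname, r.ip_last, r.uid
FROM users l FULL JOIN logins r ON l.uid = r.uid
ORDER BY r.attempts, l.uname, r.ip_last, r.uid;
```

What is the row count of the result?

FULL OUTER JOIN keeps every row from both sides; unmatched rows get NULL for the other side's columns.
Matching on l.uid = r.uid.
Matched pairs: 1; unmatched l rows kept: 3; unmatched r rows kept: 4.
Total: 1 matched + 7 padded = 8 rows.

8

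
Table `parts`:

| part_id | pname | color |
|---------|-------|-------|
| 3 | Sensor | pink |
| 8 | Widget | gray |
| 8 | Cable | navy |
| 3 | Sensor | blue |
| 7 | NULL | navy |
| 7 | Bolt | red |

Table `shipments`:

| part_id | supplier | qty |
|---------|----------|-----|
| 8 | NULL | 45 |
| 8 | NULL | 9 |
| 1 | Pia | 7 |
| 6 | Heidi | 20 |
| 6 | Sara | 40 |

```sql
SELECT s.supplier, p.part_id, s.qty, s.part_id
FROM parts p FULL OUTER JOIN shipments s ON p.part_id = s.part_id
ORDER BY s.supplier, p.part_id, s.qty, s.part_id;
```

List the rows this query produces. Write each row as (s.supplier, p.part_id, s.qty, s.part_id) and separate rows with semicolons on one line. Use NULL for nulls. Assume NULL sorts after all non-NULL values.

(Heidi, NULL, 20, 6); (Pia, NULL, 7, 1); (Sara, NULL, 40, 6); (NULL, 3, NULL, NULL); (NULL, 3, NULL, NULL); (NULL, 7, NULL, NULL); (NULL, 7, NULL, NULL); (NULL, 8, 9, 8); (NULL, 8, 9, 8); (NULL, 8, 45, 8); (NULL, 8, 45, 8)

FULL OUTER JOIN keeps every row from both sides; unmatched rows get NULL for the other side's columns.
Matching on p.part_id = s.part_id.
- p row (part_id=3): no match → kept, s columns NULL.
- p row (part_id=8): matches 2 s row(s) → 2 output row(s).
- p row (part_id=8): matches 2 s row(s) → 2 output row(s).
- p row (part_id=3): no match → kept, s columns NULL.
- p row (part_id=7): no match → kept, s columns NULL.
- p row (part_id=7): no match → kept, s columns NULL.
- 3 row(s) from s found no p partner → padded with NULL.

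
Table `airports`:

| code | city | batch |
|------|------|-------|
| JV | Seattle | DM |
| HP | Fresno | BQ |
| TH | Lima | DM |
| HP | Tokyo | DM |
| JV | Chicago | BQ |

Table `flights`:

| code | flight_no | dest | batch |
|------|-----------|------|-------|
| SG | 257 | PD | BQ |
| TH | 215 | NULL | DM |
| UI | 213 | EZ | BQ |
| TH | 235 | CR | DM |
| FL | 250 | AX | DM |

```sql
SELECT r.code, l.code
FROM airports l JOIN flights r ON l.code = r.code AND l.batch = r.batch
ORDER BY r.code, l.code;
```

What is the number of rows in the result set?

INNER JOIN keeps only pairs where the ON condition holds.
Matching on l.code = r.code AND l.batch = r.batch.
Matched pairs: 2.
Total: 2 rows.

2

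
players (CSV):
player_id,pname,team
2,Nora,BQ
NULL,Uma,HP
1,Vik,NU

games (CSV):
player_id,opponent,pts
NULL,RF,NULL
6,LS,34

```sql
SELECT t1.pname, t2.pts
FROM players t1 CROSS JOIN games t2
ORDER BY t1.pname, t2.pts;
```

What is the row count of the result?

CROSS JOIN pairs every row of `players` with every row of `games`: 3 × 2 = 6 rows.

6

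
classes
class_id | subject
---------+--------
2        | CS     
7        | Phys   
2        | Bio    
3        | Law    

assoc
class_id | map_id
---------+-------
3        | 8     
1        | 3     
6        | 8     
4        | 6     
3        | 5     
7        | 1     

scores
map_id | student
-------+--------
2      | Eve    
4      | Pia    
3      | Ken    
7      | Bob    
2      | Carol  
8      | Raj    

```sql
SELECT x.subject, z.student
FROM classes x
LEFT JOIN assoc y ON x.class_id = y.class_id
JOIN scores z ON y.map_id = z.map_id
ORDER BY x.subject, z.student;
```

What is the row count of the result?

Step 1 — x LEFT JOIN y on class_id → 5 row(s).
Then INNER JOIN `scores z` on map_id: keep only rows whose y.map_id appears in z.
Result: 1 row(s).

1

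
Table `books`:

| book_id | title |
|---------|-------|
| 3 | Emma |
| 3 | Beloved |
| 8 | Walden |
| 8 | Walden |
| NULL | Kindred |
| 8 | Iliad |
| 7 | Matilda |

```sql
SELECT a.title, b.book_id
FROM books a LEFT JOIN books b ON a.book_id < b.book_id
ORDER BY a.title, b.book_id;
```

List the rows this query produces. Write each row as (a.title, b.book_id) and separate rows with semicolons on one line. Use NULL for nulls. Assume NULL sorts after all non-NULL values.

(Beloved, 7); (Beloved, 8); (Beloved, 8); (Beloved, 8); (Emma, 7); (Emma, 8); (Emma, 8); (Emma, 8); (Iliad, NULL); (Kindred, NULL); (Matilda, 8); (Matilda, 8); (Matilda, 8); (Walden, NULL); (Walden, NULL)

LEFT JOIN keeps every row from `books a`; unmatched rows get NULL for `books b`'s columns.
Matching on a.book_id < b.book_id. A NULL in a compared column never satisfies the condition.
Matched pairs: 11; unmatched a rows kept: 4.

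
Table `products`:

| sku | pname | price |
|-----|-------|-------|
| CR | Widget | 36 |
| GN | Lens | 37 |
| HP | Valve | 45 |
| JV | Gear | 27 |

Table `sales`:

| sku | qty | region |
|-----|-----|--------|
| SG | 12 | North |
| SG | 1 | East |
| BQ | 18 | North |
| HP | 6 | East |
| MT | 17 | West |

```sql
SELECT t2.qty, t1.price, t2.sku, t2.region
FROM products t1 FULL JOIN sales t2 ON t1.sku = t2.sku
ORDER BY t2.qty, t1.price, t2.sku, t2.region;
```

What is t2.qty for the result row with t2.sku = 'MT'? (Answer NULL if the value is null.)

17

FULL OUTER JOIN keeps every row from both sides; unmatched rows get NULL for the other side's columns.
Matching on t1.sku = t2.sku.
- t1 row (sku=CR): no match → kept, t2 columns NULL.
- t1 row (sku=GN): no match → kept, t2 columns NULL.
- t1 row (sku=HP): matches 1 t2 row(s) → 1 output row(s).
- t1 row (sku=JV): no match → kept, t2 columns NULL.
- 4 t2 row(s) had no t1 match → kept, t1 columns NULL.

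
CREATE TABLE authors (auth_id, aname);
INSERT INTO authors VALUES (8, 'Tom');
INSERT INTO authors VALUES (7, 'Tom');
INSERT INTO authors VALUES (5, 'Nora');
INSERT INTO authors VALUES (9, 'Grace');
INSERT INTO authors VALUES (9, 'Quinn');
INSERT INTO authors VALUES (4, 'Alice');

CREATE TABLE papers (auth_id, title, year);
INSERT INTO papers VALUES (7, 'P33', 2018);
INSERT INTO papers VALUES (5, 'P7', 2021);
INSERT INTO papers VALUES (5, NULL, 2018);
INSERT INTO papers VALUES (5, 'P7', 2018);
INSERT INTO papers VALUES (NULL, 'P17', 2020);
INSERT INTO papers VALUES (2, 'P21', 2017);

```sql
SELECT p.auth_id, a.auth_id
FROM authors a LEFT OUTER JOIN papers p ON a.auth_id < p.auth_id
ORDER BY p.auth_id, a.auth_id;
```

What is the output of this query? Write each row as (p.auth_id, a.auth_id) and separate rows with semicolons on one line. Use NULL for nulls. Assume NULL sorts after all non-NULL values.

(5, 4); (5, 4); (5, 4); (7, 4); (7, 5); (NULL, 7); (NULL, 8); (NULL, 9); (NULL, 9)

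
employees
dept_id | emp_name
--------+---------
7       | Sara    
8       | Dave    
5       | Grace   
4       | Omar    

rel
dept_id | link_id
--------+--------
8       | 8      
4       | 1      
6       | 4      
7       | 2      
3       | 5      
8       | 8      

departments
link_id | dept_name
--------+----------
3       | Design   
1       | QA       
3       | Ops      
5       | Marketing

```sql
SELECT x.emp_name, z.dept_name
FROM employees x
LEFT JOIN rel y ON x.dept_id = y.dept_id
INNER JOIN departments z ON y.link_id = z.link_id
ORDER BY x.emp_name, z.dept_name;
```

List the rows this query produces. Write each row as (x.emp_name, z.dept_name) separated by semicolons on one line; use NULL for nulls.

Step 1 — x LEFT JOIN y on dept_id → 5 row(s).
Then INNER JOIN `departments z` on link_id: keep only rows whose y.link_id appears in z.

(Omar, QA)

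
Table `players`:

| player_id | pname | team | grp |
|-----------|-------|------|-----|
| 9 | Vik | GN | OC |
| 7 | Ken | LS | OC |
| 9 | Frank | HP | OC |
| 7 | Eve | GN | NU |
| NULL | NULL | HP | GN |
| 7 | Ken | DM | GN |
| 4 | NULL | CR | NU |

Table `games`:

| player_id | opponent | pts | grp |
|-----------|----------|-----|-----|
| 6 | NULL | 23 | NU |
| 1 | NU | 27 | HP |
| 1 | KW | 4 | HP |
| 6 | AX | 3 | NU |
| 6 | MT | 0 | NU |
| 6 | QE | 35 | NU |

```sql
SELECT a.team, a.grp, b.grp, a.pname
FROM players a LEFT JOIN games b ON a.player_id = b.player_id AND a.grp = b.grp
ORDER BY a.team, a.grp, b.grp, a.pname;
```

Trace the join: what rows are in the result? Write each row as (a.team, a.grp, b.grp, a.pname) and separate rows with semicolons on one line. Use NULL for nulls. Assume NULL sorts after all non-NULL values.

LEFT JOIN keeps every row from `players`; unmatched rows get NULL for `games`'s columns.
Matching on a.player_id = b.player_id AND a.grp = b.grp. A NULL in a compared column never satisfies the condition.
Matched pairs: 0; unmatched a rows kept: 7.

(CR, NU, NULL, NULL); (DM, GN, NULL, Ken); (GN, NU, NULL, Eve); (GN, OC, NULL, Vik); (HP, GN, NULL, NULL); (HP, OC, NULL, Frank); (LS, OC, NULL, Ken)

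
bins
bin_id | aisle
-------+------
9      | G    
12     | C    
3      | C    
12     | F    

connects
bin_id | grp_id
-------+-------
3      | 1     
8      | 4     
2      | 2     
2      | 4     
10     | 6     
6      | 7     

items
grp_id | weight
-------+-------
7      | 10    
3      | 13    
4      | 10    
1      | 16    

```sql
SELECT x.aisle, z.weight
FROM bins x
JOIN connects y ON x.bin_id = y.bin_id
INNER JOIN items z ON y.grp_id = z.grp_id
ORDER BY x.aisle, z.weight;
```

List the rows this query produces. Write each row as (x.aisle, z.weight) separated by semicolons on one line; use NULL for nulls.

Step 1 — x INNER JOIN y on bin_id → 1 row(s).
Then INNER JOIN `items z` on grp_id: keep only rows whose y.grp_id appears in z.

(C, 16)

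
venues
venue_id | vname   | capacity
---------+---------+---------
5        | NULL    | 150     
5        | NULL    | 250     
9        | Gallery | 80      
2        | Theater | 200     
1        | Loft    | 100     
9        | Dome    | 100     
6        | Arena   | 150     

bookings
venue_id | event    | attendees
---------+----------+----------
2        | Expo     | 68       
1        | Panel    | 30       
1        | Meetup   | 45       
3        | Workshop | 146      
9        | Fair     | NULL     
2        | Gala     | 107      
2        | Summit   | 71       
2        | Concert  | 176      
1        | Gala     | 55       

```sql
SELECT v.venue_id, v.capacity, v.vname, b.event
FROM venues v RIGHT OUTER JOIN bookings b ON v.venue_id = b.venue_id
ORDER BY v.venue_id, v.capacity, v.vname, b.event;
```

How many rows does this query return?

RIGHT JOIN keeps every row from `bookings`; unmatched rows get NULL for `venues`'s columns.
Matching on v.venue_id = b.venue_id.
Matched pairs: 9; unmatched b rows kept: 1.
Total: 9 matched + 1 padded = 10 rows.

10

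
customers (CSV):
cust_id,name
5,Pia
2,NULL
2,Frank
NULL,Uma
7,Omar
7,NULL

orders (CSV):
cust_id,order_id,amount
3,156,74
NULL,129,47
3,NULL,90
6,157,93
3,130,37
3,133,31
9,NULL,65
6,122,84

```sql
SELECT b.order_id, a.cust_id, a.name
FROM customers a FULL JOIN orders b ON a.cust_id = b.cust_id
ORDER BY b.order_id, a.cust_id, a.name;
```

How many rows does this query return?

14

FULL OUTER JOIN keeps every row from both sides; unmatched rows get NULL for the other side's columns.
Matching on a.cust_id = b.cust_id. A NULL in a compared column never satisfies the condition.
- cust_id=5: no b row matches, row kept with b columns NULL.
- cust_id=2: no b row matches, row kept with b columns NULL.
- cust_id=2: no b row matches, row kept with b columns NULL.
- cust_id=NULL: no b row matches, row kept with b columns NULL.
- cust_id=7: no b row matches, row kept with b columns NULL.
- cust_id=7: no b row matches, row kept with b columns NULL.
- 8 row(s) from b found no a partner → padded with NULL.
Total: 0 matched + 14 padded = 14 rows.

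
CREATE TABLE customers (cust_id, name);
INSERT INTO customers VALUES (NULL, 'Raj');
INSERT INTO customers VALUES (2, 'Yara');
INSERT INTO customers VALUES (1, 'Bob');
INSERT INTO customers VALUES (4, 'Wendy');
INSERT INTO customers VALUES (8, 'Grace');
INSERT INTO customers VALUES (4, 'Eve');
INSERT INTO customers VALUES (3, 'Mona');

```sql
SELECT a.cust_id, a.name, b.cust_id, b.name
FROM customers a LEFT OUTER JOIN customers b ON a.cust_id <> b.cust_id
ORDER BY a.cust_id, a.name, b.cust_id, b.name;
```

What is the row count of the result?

29

LEFT JOIN keeps every row from `customers a`; unmatched rows get NULL for `customers b`'s columns.
Matching on a.cust_id <> b.cust_id. A NULL in a compared column never satisfies the condition.
- cust_id=NULL: no b row matches, row kept with b columns NULL.
- cust_id=2: 5 matching b row(s), so 5 row(s) emitted.
- cust_id=1: 5 matching b row(s), so 5 row(s) emitted.
- cust_id=4: 4 matching b row(s), so 4 row(s) emitted.
- cust_id=8: 5 matching b row(s), so 5 row(s) emitted.
- cust_id=4: 4 matching b row(s), so 4 row(s) emitted.
- cust_id=3: 5 matching b row(s), so 5 row(s) emitted.
Total: 28 matched + 1 padded = 29 rows.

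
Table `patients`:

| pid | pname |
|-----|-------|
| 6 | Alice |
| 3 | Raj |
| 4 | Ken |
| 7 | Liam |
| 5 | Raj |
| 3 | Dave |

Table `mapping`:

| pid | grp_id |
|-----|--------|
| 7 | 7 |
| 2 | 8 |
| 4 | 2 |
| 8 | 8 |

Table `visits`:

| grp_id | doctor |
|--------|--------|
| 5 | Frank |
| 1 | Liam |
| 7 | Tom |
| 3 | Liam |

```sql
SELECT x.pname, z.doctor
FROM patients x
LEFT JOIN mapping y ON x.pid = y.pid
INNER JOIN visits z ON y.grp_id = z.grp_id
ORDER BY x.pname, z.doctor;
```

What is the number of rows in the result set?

1

Joins associate left-to-right: patients LEFT JOIN mapping on pid gives 6 intermediate row(s).
Then INNER JOIN `visits z` on grp_id: keep only rows whose y.grp_id appears in z.
Result: 1 row(s).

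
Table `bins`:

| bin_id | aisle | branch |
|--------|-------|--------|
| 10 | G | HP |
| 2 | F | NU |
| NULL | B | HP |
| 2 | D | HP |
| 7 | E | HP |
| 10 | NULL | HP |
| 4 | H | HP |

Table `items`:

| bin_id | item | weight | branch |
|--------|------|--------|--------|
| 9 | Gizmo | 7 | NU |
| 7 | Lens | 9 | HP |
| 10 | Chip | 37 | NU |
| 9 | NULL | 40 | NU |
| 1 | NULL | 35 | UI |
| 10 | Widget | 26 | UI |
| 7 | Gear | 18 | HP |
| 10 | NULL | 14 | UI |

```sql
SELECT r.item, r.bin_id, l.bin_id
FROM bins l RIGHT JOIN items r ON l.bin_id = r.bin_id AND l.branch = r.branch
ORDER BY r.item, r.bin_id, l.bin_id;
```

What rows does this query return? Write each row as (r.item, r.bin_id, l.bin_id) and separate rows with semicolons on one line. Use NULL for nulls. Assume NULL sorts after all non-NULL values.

(Chip, 10, NULL); (Gear, 7, 7); (Gizmo, 9, NULL); (Lens, 7, 7); (Widget, 10, NULL); (NULL, 1, NULL); (NULL, 9, NULL); (NULL, 10, NULL)

RIGHT JOIN keeps every row from `items`; unmatched rows get NULL for `bins`'s columns.
Matching on l.bin_id = r.bin_id AND l.branch = r.branch. A NULL in a compared column never satisfies the condition.
Matched pairs: 2; unmatched r rows kept: 6.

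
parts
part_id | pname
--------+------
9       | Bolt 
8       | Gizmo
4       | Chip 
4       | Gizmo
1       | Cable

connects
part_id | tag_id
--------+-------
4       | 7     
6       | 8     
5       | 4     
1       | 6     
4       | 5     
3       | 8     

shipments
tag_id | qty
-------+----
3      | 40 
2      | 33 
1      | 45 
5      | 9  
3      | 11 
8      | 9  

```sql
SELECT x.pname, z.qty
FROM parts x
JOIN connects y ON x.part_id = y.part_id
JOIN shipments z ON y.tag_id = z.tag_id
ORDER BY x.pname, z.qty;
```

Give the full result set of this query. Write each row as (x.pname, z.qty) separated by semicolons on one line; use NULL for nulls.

Step 1 — x INNER JOIN y on part_id → 5 row(s).
Then INNER JOIN `shipments z` on tag_id: keep only rows whose y.tag_id appears in z.

(Chip, 9); (Gizmo, 9)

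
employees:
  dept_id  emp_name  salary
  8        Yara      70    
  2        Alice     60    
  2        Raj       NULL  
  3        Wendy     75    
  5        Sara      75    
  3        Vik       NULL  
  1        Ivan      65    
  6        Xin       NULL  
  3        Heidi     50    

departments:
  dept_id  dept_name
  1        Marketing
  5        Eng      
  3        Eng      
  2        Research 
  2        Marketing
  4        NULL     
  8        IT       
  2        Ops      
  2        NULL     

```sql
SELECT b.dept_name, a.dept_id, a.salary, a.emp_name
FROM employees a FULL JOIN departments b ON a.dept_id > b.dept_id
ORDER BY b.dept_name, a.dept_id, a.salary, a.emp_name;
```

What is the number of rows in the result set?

42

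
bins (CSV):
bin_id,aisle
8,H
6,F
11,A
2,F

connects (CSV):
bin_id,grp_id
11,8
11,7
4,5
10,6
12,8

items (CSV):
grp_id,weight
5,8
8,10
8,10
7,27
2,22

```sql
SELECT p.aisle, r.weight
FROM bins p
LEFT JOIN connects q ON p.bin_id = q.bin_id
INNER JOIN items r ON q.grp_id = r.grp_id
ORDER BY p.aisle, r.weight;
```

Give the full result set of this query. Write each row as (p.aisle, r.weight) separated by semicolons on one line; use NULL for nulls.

Joins associate left-to-right: bins LEFT JOIN connects on bin_id gives 5 intermediate row(s).
Then INNER JOIN `items r` on grp_id: keep only rows whose q.grp_id appears in r.

(A, 10); (A, 10); (A, 27)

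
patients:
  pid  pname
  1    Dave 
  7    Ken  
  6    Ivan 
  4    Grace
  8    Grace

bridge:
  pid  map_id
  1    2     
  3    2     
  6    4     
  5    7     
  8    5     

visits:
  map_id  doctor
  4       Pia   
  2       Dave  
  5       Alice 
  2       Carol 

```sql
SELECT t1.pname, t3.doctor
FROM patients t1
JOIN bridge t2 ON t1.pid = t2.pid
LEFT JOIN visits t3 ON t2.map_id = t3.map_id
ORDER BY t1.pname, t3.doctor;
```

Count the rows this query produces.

4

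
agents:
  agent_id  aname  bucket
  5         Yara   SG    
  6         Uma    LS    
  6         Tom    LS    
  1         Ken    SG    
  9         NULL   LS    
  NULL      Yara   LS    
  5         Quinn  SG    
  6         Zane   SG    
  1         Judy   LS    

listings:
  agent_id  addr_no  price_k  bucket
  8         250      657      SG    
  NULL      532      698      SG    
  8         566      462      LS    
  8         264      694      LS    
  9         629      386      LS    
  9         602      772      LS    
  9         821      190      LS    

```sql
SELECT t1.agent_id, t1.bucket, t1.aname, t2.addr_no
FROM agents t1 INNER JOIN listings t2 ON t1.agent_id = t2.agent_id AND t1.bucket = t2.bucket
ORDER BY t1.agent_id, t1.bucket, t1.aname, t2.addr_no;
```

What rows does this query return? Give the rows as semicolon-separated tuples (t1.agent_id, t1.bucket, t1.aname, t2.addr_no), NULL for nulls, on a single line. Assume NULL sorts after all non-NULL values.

(9, LS, NULL, 602); (9, LS, NULL, 629); (9, LS, NULL, 821)

INNER JOIN keeps only pairs where the ON condition holds.
Matching on t1.agent_id = t2.agent_id AND t1.bucket = t2.bucket. A NULL in a compared column never satisfies the condition.
Matched pairs: 3.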